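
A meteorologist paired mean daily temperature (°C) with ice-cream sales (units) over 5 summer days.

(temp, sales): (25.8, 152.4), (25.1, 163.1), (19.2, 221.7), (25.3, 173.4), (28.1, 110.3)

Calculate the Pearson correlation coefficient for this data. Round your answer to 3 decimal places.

n = 5, Σx = 123.5, Σy = 820.9, Σx² = 3093.99, Σy² = 141211.91, Σxy = 19768.82
nΣxy − ΣxΣy = 98844.1 − 101381.15 = -2537.05
nΣx² − (Σx)² = 15469.95 − 15252.25 = 217.7; nΣy² − (Σy)² = 706059.55 − 673876.81 = 32182.74
r = -2537.05 / √(217.7 × 32182.74) = -2537.05 / 2646.9194 ≈ -0.958

-0.958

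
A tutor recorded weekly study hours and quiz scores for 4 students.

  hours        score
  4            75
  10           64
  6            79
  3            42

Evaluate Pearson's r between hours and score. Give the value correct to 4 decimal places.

n = 4, Σx = 23, Σy = 260, Σx² = 161, Σy² = 17726, Σxy = 1540
nΣxy − ΣxΣy = 6160 − 5980 = 180
nΣx² − (Σx)² = 644 − 529 = 115; nΣy² − (Σy)² = 70904 − 67600 = 3304
r = 180 / √(115 × 3304) = 180 / 616.4090 ≈ 0.2920

0.2920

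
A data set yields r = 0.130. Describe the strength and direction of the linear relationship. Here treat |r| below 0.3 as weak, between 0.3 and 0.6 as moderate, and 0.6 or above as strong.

r = 0.130 > 0 so the relationship is positive.
|r| = 0.130, which falls in the weak range.

weak positive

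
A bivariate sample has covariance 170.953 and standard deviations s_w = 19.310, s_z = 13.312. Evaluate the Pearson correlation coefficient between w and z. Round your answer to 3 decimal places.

r = Cov(w,z) / (s_w · s_z) = 170.953 / (19.310 × 13.312)
  = 170.953 / 257.0547 ≈ 0.665

0.665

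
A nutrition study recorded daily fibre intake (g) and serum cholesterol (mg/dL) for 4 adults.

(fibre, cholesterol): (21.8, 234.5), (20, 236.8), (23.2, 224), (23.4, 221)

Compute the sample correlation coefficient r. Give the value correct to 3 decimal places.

n = 4, Σx = 88.4, Σy = 916.3, Σx² = 1961.04, Σy² = 210081.49, Σxy = 20216.3
nΣxy − ΣxΣy = 80865.2 − 81000.92 = -135.72
nΣx² − (Σx)² = 7844.16 − 7814.56 = 29.6; nΣy² − (Σy)² = 840325.96 − 839605.69 = 720.27
r = -135.72 / √(29.6 × 720.27) = -135.72 / 146.0137 ≈ -0.930

-0.930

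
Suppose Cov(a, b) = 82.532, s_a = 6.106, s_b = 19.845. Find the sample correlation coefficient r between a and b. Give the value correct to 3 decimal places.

r = Cov(a,b) / (s_a · s_b) = 82.532 / (6.106 × 19.845)
  = 82.532 / 121.1736 ≈ 0.681

0.681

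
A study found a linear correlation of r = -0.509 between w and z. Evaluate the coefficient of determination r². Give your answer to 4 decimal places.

r² = (-0.509)² = 0.2591

0.2591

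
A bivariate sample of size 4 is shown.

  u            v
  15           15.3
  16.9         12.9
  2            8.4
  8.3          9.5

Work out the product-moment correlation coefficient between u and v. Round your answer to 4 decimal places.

n = 4, Σu = 42.2, Σv = 46.1, Σu² = 583.5, Σv² = 561.31, Σuv = 543.16
nΣuv − ΣuΣv = 2172.64 − 1945.42 = 227.22
nΣu² − (Σu)² = 2334 − 1780.84 = 553.16; nΣv² − (Σv)² = 2245.24 − 2125.21 = 120.03
r = 227.22 / √(553.16 × 120.03) = 227.22 / 257.6738 ≈ 0.8818

0.8818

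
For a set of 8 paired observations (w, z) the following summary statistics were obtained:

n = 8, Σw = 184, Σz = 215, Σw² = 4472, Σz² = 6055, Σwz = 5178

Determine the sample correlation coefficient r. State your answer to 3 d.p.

r = (nΣwz − ΣwΣz) / √[(nΣw² − (Σw)²)(nΣz² − (Σz)²)]
Numerator: 8×5178 − 184×215 = 1864
Denominator: √[(35776 − 33856)(48440 − 46225)] = √[1920 × 2215] = 2062.2318
r = 1864 / 2062.2318 ≈ 0.904

0.904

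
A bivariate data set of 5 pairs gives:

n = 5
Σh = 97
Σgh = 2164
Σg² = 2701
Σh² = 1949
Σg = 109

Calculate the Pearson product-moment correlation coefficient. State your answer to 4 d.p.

r = (nΣgh − ΣgΣh) / √[(nΣg² − (Σg)²)(nΣh² − (Σh)²)]
Numerator: 5×2164 − 109×97 = 247
Denominator: √[(13505 − 11881)(9745 − 9409)] = √[1624 × 336] = 738.6907
r = 247 / 738.6907 ≈ 0.3344

0.3344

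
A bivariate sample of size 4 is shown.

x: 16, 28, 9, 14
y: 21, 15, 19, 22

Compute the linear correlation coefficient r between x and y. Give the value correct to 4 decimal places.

-0.7317

n = 4, Σx = 67, Σy = 77, Σx² = 1317, Σy² = 1511, Σxy = 1235
nΣxy − ΣxΣy = 4940 − 5159 = -219
nΣx² − (Σx)² = 5268 − 4489 = 779; nΣy² − (Σy)² = 6044 − 5929 = 115
r = -219 / √(779 × 115) = -219 / 299.3075 ≈ -0.7317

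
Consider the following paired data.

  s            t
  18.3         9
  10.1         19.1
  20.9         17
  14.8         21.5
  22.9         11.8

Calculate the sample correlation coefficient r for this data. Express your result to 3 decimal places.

n = 5, Σs = 87, Σt = 78.4, Σs² = 1617.16, Σt² = 1336.3, Σst = 1301.33
nΣst − ΣsΣt = 6506.65 − 6820.8 = -314.15
nΣs² − (Σs)² = 8085.8 − 7569 = 516.8; nΣt² − (Σt)² = 6681.5 − 6146.56 = 534.94
r = -314.15 / √(516.8 × 534.94) = -314.15 / 525.7918 ≈ -0.597

-0.597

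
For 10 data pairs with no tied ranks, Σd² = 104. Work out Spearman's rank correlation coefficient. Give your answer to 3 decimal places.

0.370

ρ = 1 − 6Σd² / [n(n²−1)] = 1 − 6×104 / (10×99)
  = 1 − 624/990 = 1 − 0.6303 ≈ 0.370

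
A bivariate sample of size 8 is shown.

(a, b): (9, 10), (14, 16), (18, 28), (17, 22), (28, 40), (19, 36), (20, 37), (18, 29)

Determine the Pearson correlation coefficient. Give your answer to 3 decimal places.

n = 8, Σa = 143, Σb = 218, Σa² = 2759, Σb² = 6730, Σab = 4258
nΣab − ΣaΣb = 34064 − 31174 = 2890
nΣa² − (Σa)² = 22072 − 20449 = 1623; nΣb² − (Σb)² = 53840 − 47524 = 6316
r = 2890 / √(1623 × 6316) = 2890 / 3201.6977 ≈ 0.903

0.903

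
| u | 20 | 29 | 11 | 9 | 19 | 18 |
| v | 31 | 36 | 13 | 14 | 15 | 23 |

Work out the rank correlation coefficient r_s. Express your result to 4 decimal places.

0.8857

Rank u: 5, 6, 2, 1, 4, 3
Rank v: 5, 6, 1, 2, 3, 4
d = rank(u) − rank(v): 0, 0, 1, -1, 1, -1; Σd² = 4
ρ = 1 − 6Σd² / [n(n²−1)] = 1 − 6×4 / (6×35) = 1 − 24/210 ≈ 0.8857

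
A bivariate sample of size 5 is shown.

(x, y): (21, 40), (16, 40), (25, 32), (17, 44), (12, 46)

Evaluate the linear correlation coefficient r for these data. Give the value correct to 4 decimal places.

n = 5, Σx = 91, Σy = 202, Σx² = 1755, Σy² = 8276, Σxy = 3580
nΣxy − ΣxΣy = 17900 − 18382 = -482
nΣx² − (Σx)² = 8775 − 8281 = 494; nΣy² − (Σy)² = 41380 − 40804 = 576
r = -482 / √(494 × 576) = -482 / 533.4267 ≈ -0.9036

-0.9036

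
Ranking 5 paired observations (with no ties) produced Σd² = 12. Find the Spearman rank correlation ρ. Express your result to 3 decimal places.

0.400

ρ = 1 − 6Σd² / [n(n²−1)] = 1 − 6×12 / (5×24)
  = 1 − 72/120 = 1 − 0.6000 ≈ 0.400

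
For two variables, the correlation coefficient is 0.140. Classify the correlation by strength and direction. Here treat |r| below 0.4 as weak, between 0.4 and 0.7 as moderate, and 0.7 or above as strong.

weak positive

r = 0.140 > 0 so the relationship is positive.
|r| = 0.140, which falls in the weak range.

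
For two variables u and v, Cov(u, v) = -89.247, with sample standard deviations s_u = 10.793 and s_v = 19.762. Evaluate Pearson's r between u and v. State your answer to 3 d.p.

-0.418

r = Cov(u,v) / (s_u · s_v) = -89.247 / (10.793 × 19.762)
  = -89.247 / 213.2913 ≈ -0.418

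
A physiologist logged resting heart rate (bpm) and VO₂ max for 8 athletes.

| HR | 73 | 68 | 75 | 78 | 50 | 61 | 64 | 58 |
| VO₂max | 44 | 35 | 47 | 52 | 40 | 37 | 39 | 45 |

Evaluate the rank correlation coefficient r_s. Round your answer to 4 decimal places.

0.4762

Rank HR: 6, 5, 7, 8, 1, 3, 4, 2
Rank VO₂max: 5, 1, 7, 8, 4, 2, 3, 6
d = rank(HR) − rank(VO₂max): 1, 4, 0, 0, -3, 1, 1, -4; Σd² = 44
ρ = 1 − 6Σd² / [n(n²−1)] = 1 − 6×44 / (8×63) = 1 − 264/504 ≈ 0.4762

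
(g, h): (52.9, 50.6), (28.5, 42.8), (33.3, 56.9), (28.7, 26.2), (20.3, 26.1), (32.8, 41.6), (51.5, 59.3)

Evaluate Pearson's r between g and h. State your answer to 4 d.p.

0.7488

n = 7, Σg = 248, Σh = 303.5, Σg² = 9683.42, Σh² = 14244.51, Σgh = 11491.51
nΣgh − ΣgΣh = 80440.57 − 75268 = 5172.57
nΣg² − (Σg)² = 67783.94 − 61504 = 6279.94; nΣh² − (Σh)² = 99711.57 − 92112.25 = 7599.32
r = 5172.57 / √(6279.94 × 7599.32) = 5172.57 / 6908.2034 ≈ 0.7488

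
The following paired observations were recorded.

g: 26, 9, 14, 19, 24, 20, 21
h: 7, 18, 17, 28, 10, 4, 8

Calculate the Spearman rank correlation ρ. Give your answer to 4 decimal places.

Rank g: 7, 1, 2, 3, 6, 4, 5
Rank h: 2, 6, 5, 7, 4, 1, 3
d = rank(g) − rank(h): 5, -5, -3, -4, 2, 3, 2; Σd² = 92
ρ = 1 − 6Σd² / [n(n²−1)] = 1 − 6×92 / (7×48) = 1 − 552/336 ≈ -0.6429

-0.6429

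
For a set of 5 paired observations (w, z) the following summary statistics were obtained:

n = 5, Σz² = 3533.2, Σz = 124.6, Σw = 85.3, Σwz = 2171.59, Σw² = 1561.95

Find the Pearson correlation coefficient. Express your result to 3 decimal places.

0.215

r = (nΣwz − ΣwΣz) / √[(nΣw² − (Σw)²)(nΣz² − (Σz)²)]
Numerator: 5×2171.59 − 85.3×124.6 = 229.57
Denominator: √[(7809.75 − 7276.09)(17666 − 15525.16)] = √[533.66 × 2140.84] = 1068.8689
r = 229.57 / 1068.8689 ≈ 0.215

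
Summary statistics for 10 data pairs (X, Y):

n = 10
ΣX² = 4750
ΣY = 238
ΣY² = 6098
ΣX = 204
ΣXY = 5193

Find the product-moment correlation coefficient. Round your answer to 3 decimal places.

0.669

r = (nΣXY − ΣXΣY) / √[(nΣX² − (ΣX)²)(nΣY² − (ΣY)²)]
Numerator: 10×5193 − 204×238 = 3378
Denominator: √[(47500 − 41616)(60980 − 56644)] = √[5884 × 4336] = 5051.0419
r = 3378 / 5051.0419 ≈ 0.669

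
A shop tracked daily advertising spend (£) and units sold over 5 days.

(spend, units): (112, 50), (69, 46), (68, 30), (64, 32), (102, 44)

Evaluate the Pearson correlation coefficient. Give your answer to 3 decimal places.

0.738

n = 5, Σx = 415, Σy = 202, Σx² = 36429, Σy² = 8476, Σxy = 17350
nΣxy − ΣxΣy = 86750 − 83830 = 2920
nΣx² − (Σx)² = 182145 − 172225 = 9920; nΣy² − (Σy)² = 42380 − 40804 = 1576
r = 2920 / √(9920 × 1576) = 2920 / 3953.9752 ≈ 0.738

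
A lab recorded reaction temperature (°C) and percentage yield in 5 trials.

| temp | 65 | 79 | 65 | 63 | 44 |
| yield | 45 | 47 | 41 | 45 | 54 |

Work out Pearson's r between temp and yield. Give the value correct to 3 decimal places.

n = 5, Σx = 316, Σy = 232, Σx² = 20596, Σy² = 10856, Σxy = 14514
nΣxy − ΣxΣy = 72570 − 73312 = -742
nΣx² − (Σx)² = 102980 − 99856 = 3124; nΣy² − (Σy)² = 54280 − 53824 = 456
r = -742 / √(3124 × 456) = -742 / 1193.5426 ≈ -0.622

-0.622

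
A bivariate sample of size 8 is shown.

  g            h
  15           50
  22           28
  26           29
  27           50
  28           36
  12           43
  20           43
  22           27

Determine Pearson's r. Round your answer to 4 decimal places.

-0.3420

n = 8, Σg = 172, Σh = 306, Σg² = 3926, Σh² = 12348, Σgh = 6448
nΣgh − ΣgΣh = 51584 − 52632 = -1048
nΣg² − (Σg)² = 31408 − 29584 = 1824; nΣh² − (Σh)² = 98784 − 93636 = 5148
r = -1048 / √(1824 × 5148) = -1048 / 3064.3029 ≈ -0.3420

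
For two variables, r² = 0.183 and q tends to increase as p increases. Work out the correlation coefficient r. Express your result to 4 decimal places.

|r| = √0.183 = 0.4278
The association is positive, so r = 0.4278.

0.4278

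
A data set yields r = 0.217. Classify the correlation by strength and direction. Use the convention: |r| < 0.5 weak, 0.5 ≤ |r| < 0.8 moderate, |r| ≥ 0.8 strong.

weak positive

r = 0.217 > 0 so the relationship is positive.
|r| = 0.217, which falls in the weak range.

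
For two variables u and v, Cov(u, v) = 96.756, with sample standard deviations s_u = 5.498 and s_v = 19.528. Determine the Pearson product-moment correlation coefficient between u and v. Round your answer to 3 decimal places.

r = Cov(u,v) / (s_u · s_v) = 96.756 / (5.498 × 19.528)
  = 96.756 / 107.3649 ≈ 0.901

0.901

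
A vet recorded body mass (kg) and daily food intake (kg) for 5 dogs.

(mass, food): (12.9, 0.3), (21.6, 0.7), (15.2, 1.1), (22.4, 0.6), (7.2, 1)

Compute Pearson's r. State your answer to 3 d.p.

-0.287

n = 5, Σx = 79.3, Σy = 3.7, Σx² = 1417.61, Σy² = 3.15, Σxy = 56.35
nΣxy − ΣxΣy = 281.75 − 293.41 = -11.66
nΣx² − (Σx)² = 7088.05 − 6288.49 = 799.56; nΣy² − (Σy)² = 15.75 − 13.69 = 2.06
r = -11.66 / √(799.56 × 2.06) = -11.66 / 40.5844 ≈ -0.287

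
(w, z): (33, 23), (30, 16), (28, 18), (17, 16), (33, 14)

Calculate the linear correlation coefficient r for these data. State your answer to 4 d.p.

0.2598

n = 5, Σw = 141, Σz = 87, Σw² = 4151, Σz² = 1561, Σwz = 2477
nΣwz − ΣwΣz = 12385 − 12267 = 118
nΣw² − (Σw)² = 20755 − 19881 = 874; nΣz² − (Σz)² = 7805 − 7569 = 236
r = 118 / √(874 × 236) = 118 / 454.1630 ≈ 0.2598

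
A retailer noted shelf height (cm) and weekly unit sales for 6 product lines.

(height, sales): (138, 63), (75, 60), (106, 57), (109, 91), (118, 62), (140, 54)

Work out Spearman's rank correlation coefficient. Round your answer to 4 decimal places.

Rank height: 5, 1, 2, 3, 4, 6
Rank sales: 5, 3, 2, 6, 4, 1
d = rank(height) − rank(sales): 0, -2, 0, -3, 0, 5; Σd² = 38
ρ = 1 − 6Σd² / [n(n²−1)] = 1 − 6×38 / (6×35) = 1 − 228/210 ≈ -0.0857

-0.0857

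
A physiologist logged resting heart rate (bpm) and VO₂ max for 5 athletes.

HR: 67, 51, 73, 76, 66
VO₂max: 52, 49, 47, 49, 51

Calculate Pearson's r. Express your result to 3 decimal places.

-0.170

n = 5, Σx = 333, Σy = 248, Σx² = 22551, Σy² = 12316, Σxy = 16504
nΣxy − ΣxΣy = 82520 − 82584 = -64
nΣx² − (Σx)² = 112755 − 110889 = 1866; nΣy² − (Σy)² = 61580 − 61504 = 76
r = -64 / √(1866 × 76) = -64 / 376.5847 ≈ -0.170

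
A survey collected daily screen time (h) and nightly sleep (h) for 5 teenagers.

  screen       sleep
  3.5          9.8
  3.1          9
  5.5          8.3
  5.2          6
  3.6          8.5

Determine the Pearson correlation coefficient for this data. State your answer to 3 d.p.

n = 5, Σx = 20.9, Σy = 41.6, Σx² = 92.11, Σy² = 354.18, Σxy = 169.65
nΣxy − ΣxΣy = 848.25 − 869.44 = -21.19
nΣx² − (Σx)² = 460.55 − 436.81 = 23.74; nΣy² − (Σy)² = 1770.9 − 1730.56 = 40.34
r = -21.19 / √(23.74 × 40.34) = -21.19 / 30.9463 ≈ -0.685

-0.685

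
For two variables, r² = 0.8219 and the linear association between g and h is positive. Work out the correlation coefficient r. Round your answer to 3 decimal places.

|r| = √0.8219 = 0.907
The association is positive, so r = 0.907.

0.907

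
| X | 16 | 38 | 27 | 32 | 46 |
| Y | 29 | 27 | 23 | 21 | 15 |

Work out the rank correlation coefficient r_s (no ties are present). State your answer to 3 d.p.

Rank X: 1, 4, 2, 3, 5
Rank Y: 5, 4, 3, 2, 1
d = rank(X) − rank(Y): -4, 0, -1, 1, 4; Σd² = 34
ρ = 1 − 6Σd² / [n(n²−1)] = 1 − 6×34 / (5×24) = 1 − 204/120 ≈ -0.700

-0.700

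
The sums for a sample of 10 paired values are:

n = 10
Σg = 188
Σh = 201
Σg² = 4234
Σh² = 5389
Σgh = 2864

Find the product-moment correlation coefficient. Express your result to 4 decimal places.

r = (nΣgh − ΣgΣh) / √[(nΣg² − (Σg)²)(nΣh² − (Σh)²)]
Numerator: 10×2864 − 188×201 = -9148
Denominator: √[(42340 − 35344)(53890 − 40401)] = √[6996 × 13489] = 9714.3731
r = -9148 / 9714.3731 ≈ -0.9417

-0.9417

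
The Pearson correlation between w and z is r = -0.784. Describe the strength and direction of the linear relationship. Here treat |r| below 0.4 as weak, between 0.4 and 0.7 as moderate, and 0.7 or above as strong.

r = -0.784 < 0 so the relationship is negative.
|r| = 0.784, which falls in the strong range.

strong negative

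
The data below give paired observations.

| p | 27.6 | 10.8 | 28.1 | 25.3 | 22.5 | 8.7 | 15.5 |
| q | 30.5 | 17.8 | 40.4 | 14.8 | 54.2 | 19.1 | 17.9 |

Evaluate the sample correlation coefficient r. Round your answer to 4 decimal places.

0.4969

n = 7, Σp = 138.5, Σq = 194.7, Σp² = 3130.29, Σq² = 6721.15, Σpq = 4206.84
nΣpq − ΣpΣq = 29447.88 − 26965.95 = 2481.93
nΣp² − (Σp)² = 21912.03 − 19182.25 = 2729.78; nΣq² − (Σq)² = 47048.05 − 37908.09 = 9139.96
r = 2481.93 / √(2729.78 × 9139.96) = 2481.93 / 4995.0055 ≈ 0.4969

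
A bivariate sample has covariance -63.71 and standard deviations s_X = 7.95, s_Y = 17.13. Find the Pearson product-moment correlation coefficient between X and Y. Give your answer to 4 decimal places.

r = Cov(X,Y) / (s_X · s_Y) = -63.71 / (7.95 × 17.13)
  = -63.71 / 136.1835 ≈ -0.4678

-0.4678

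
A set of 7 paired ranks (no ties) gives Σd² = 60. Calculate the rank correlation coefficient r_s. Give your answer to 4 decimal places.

ρ = 1 − 6Σd² / [n(n²−1)] = 1 − 6×60 / (7×48)
  = 1 − 360/336 = 1 − 1.07143 ≈ -0.0714

-0.0714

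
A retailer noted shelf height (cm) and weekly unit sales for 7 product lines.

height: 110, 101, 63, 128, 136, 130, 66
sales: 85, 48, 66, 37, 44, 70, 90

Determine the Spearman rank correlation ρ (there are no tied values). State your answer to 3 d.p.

-0.429

Rank height: 4, 3, 1, 5, 7, 6, 2
Rank sales: 6, 3, 4, 1, 2, 5, 7
d = rank(height) − rank(sales): -2, 0, -3, 4, 5, 1, -5; Σd² = 80
ρ = 1 − 6Σd² / [n(n²−1)] = 1 − 6×80 / (7×48) = 1 − 480/336 ≈ -0.429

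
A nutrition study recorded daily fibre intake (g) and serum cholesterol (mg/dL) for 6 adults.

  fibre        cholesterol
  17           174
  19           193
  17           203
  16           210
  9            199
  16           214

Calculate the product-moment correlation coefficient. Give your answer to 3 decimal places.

-0.160

n = 6, Σx = 94, Σy = 1193, Σx² = 1532, Σy² = 238231, Σxy = 18651
nΣxy − ΣxΣy = 111906 − 112142 = -236
nΣx² − (Σx)² = 9192 − 8836 = 356; nΣy² − (Σy)² = 1429386 − 1423249 = 6137
r = -236 / √(356 × 6137) = -236 / 1478.0974 ≈ -0.160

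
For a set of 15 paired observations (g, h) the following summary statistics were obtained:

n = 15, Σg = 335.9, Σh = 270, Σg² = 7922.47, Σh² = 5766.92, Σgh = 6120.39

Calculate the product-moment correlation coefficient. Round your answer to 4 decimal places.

0.1231

r = (nΣgh − ΣgΣh) / √[(nΣg² − (Σg)²)(nΣh² − (Σh)²)]
Numerator: 15×6120.39 − 335.9×270 = 1112.85
Denominator: √[(118837.05 − 112828.81)(86503.8 − 72900)] = √[6008.24 × 13603.8] = 9040.7353
r = 1112.85 / 9040.7353 ≈ 0.1231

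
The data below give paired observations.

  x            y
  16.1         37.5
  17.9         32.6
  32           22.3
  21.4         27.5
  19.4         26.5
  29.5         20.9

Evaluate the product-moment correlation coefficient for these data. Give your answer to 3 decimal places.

-0.884

n = 6, Σx = 136.3, Σy = 167.3, Σx² = 3308.19, Σy² = 4861.61, Σxy = 3620.04
nΣxy − ΣxΣy = 21720.24 − 22802.99 = -1082.75
nΣx² − (Σx)² = 19849.14 − 18577.69 = 1271.45; nΣy² − (Σy)² = 29169.66 − 27989.29 = 1180.37
r = -1082.75 / √(1271.45 × 1180.37) = -1082.75 / 1225.0638 ≈ -0.884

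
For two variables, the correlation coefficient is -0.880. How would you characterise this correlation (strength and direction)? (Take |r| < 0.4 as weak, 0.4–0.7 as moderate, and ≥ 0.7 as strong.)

r = -0.880 < 0 so the relationship is negative.
|r| = 0.880, which falls in the strong range.

strong negative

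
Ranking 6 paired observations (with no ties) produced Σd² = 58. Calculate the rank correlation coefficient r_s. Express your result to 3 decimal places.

-0.657

ρ = 1 − 6Σd² / [n(n²−1)] = 1 − 6×58 / (6×35)
  = 1 − 348/210 = 1 − 1.6571 ≈ -0.657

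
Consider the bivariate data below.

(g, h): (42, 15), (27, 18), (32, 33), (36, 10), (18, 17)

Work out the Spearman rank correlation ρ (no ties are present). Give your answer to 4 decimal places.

Rank g: 5, 2, 3, 4, 1
Rank h: 2, 4, 5, 1, 3
d = rank(g) − rank(h): 3, -2, -2, 3, -2; Σd² = 30
ρ = 1 − 6Σd² / [n(n²−1)] = 1 − 6×30 / (5×24) = 1 − 180/120 ≈ -0.5000

-0.5000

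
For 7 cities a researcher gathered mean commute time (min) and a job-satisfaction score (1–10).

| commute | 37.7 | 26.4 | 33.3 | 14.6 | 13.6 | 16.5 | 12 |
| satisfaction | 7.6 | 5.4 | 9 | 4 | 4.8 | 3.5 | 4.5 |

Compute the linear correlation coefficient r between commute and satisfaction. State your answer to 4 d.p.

0.8745

n = 7, Σx = 154.1, Σy = 38.8, Σx² = 4041.51, Σy² = 239.46, Σxy = 964.21
nΣxy − ΣxΣy = 6749.47 − 5979.08 = 770.39
nΣx² − (Σx)² = 28290.57 − 23746.81 = 4543.76; nΣy² − (Σy)² = 1676.22 − 1505.44 = 170.78
r = 770.39 / √(4543.76 × 170.78) = 770.39 / 880.8992 ≈ 0.8745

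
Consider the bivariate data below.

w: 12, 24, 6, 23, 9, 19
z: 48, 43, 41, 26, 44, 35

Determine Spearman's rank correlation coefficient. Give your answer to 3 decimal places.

-0.314

Rank w: 3, 6, 1, 5, 2, 4
Rank z: 6, 4, 3, 1, 5, 2
d = rank(w) − rank(z): -3, 2, -2, 4, -3, 2; Σd² = 46
ρ = 1 − 6Σd² / [n(n²−1)] = 1 − 6×46 / (6×35) = 1 − 276/210 ≈ -0.314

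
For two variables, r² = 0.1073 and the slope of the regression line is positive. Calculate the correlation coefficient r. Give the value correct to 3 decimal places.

|r| = √0.1073 = 0.328
The association is positive, so r = 0.328.

0.328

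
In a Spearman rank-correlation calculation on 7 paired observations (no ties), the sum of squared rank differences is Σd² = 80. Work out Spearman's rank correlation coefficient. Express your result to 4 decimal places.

-0.4286

ρ = 1 − 6Σd² / [n(n²−1)] = 1 − 6×80 / (7×48)
  = 1 − 480/336 = 1 − 1.42857 ≈ -0.4286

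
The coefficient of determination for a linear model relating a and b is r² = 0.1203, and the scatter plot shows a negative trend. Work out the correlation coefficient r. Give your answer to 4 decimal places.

-0.3468

|r| = √0.1203 = 0.3468
The association is negative, so r = −0.3468.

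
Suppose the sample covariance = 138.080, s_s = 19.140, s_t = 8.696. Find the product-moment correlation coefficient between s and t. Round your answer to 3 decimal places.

0.830

r = Cov(s,t) / (s_s · s_t) = 138.080 / (19.140 × 8.696)
  = 138.080 / 166.4414 ≈ 0.830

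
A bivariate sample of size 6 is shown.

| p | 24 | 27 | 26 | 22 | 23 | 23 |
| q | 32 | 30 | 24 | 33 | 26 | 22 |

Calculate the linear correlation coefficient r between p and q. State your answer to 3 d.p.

n = 6, Σp = 145, Σq = 167, Σp² = 3523, Σq² = 4749, Σpq = 4032
nΣpq − ΣpΣq = 24192 − 24215 = -23
nΣp² − (Σp)² = 21138 − 21025 = 113; nΣq² − (Σq)² = 28494 − 27889 = 605
r = -23 / √(113 × 605) = -23 / 261.4670 ≈ -0.088

-0.088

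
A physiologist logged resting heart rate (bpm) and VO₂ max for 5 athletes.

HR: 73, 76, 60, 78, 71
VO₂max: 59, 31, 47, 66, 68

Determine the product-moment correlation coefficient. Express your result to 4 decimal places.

0.1285

n = 5, Σx = 358, Σy = 271, Σx² = 25830, Σy² = 15631, Σxy = 19459
nΣxy − ΣxΣy = 97295 − 97018 = 277
nΣx² − (Σx)² = 129150 − 128164 = 986; nΣy² − (Σy)² = 78155 − 73441 = 4714
r = 277 / √(986 × 4714) = 277 / 2155.9230 ≈ 0.1285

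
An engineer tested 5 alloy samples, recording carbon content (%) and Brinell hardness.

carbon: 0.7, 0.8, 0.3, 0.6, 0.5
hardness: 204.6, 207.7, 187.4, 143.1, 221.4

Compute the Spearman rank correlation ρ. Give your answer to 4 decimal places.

0.2000

Rank carbon: 4, 5, 1, 3, 2
Rank hardness: 3, 4, 2, 1, 5
d = rank(carbon) − rank(hardness): 1, 1, -1, 2, -3; Σd² = 16
ρ = 1 − 6Σd² / [n(n²−1)] = 1 − 6×16 / (5×24) = 1 − 96/120 ≈ 0.2000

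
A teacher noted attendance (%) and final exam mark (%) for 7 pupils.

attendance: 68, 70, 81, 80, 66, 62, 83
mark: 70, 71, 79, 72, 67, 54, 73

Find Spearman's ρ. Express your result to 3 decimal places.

0.964

Rank attendance: 3, 4, 6, 5, 2, 1, 7
Rank mark: 3, 4, 7, 5, 2, 1, 6
d = rank(attendance) − rank(mark): 0, 0, -1, 0, 0, 0, 1; Σd² = 2
ρ = 1 − 6Σd² / [n(n²−1)] = 1 − 6×2 / (7×48) = 1 − 12/336 ≈ 0.964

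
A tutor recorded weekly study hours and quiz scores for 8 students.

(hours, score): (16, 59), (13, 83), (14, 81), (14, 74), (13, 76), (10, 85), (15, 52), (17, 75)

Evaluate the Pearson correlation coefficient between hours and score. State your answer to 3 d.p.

-0.594

n = 8, Σx = 112, Σy = 585, Σx² = 1600, Σy² = 43737, Σxy = 8086
nΣxy − ΣxΣy = 64688 − 65520 = -832
nΣx² − (Σx)² = 12800 − 12544 = 256; nΣy² − (Σy)² = 349896 − 342225 = 7671
r = -832 / √(256 × 7671) = -832 / 1401.3479 ≈ -0.594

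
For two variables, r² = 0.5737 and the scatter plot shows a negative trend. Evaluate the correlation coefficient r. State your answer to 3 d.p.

|r| = √0.5737 = 0.757
The association is negative, so r = −0.757.

-0.757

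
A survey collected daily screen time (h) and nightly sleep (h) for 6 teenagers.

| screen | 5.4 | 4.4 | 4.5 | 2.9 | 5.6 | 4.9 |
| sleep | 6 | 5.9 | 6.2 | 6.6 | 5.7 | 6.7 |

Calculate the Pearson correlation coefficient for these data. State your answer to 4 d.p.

-0.5882

n = 6, Σx = 27.7, Σy = 37.1, Σx² = 132.55, Σy² = 230.19, Σxy = 170.15
nΣxy − ΣxΣy = 1020.9 − 1027.67 = -6.77
nΣx² − (Σx)² = 795.3 − 767.29 = 28.01; nΣy² − (Σy)² = 1381.14 − 1376.41 = 4.73
r = -6.77 / √(28.01 × 4.73) = -6.77 / 11.5103 ≈ -0.5882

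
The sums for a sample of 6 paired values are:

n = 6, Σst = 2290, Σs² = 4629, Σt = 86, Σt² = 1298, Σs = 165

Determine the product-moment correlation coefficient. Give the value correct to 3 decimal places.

r = (nΣst − ΣsΣt) / √[(nΣs² − (Σs)²)(nΣt² − (Σt)²)]
Numerator: 6×2290 − 165×86 = -450
Denominator: √[(27774 − 27225)(7788 − 7396)] = √[549 × 392] = 463.9052
r = -450 / 463.9052 ≈ -0.970

-0.970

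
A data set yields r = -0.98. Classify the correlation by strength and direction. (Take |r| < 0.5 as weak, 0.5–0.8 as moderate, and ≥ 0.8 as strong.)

strong negative

r = -0.98 < 0 so the relationship is negative.
|r| = 0.98, which falls in the strong range.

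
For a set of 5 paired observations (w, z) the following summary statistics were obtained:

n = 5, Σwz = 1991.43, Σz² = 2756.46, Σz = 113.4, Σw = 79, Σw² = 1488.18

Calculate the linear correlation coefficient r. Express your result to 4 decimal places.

r = (nΣwz − ΣwΣz) / √[(nΣw² − (Σw)²)(nΣz² − (Σz)²)]
Numerator: 5×1991.43 − 79×113.4 = 998.55
Denominator: √[(7440.9 − 6241)(13782.3 − 12859.56)] = √[1199.9 × 922.74] = 1052.2337
r = 998.55 / 1052.2337 ≈ 0.9490

0.9490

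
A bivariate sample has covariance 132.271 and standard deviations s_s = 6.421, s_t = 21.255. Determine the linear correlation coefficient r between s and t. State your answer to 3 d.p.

r = Cov(s,t) / (s_s · s_t) = 132.271 / (6.421 × 21.255)
  = 132.271 / 136.4784 ≈ 0.969

0.969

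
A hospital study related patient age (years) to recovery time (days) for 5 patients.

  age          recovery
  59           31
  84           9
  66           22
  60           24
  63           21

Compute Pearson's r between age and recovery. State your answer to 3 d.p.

-0.938

n = 5, Σx = 332, Σy = 107, Σx² = 22462, Σy² = 2543, Σxy = 6800
nΣxy − ΣxΣy = 34000 − 35524 = -1524
nΣx² − (Σx)² = 112310 − 110224 = 2086; nΣy² − (Σy)² = 12715 − 11449 = 1266
r = -1524 / √(2086 × 1266) = -1524 / 1625.0772 ≈ -0.938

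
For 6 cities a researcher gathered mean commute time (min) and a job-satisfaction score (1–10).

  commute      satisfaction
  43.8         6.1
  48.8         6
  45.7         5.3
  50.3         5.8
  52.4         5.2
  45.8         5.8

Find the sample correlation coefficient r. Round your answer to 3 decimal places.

n = 6, Σx = 286.8, Σy = 34.2, Σx² = 13761.86, Σy² = 195.62, Σxy = 1632.05
nΣxy − ΣxΣy = 9792.3 − 9808.56 = -16.26
nΣx² − (Σx)² = 82571.16 − 82254.24 = 316.92; nΣy² − (Σy)² = 1173.72 − 1169.64 = 4.08
r = -16.26 / √(316.92 × 4.08) = -16.26 / 35.9588 ≈ -0.452

-0.452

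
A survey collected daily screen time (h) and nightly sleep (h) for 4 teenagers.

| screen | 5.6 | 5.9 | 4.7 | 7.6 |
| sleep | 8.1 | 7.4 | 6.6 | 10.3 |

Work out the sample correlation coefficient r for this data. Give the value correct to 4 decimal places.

n = 4, Σx = 23.8, Σy = 32.4, Σx² = 146.02, Σy² = 270.02, Σxy = 198.32
nΣxy − ΣxΣy = 793.28 − 771.12 = 22.16
nΣx² − (Σx)² = 584.08 − 566.44 = 17.64; nΣy² − (Σy)² = 1080.08 − 1049.76 = 30.32
r = 22.16 / √(17.64 × 30.32) = 22.16 / 23.1267 ≈ 0.9582

0.9582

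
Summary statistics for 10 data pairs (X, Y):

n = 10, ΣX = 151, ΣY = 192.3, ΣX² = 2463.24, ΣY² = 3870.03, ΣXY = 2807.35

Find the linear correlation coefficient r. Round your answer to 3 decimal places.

-0.543

r = (nΣXY − ΣXΣY) / √[(nΣX² − (ΣX)²)(nΣY² − (ΣY)²)]
Numerator: 10×2807.35 − 151×192.3 = -963.8
Denominator: √[(24632.4 − 22801)(38700.3 − 36979.29)] = √[1831.4 × 1721.01] = 1775.3472
r = -963.8 / 1775.3472 ≈ -0.543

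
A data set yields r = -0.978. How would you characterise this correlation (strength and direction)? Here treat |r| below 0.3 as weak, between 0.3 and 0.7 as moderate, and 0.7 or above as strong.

strong negative

r = -0.978 < 0 so the relationship is negative.
|r| = 0.978, which falls in the strong range.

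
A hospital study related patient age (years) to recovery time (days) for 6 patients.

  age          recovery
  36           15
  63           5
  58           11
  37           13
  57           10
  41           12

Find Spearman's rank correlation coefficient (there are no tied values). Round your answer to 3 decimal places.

Rank age: 1, 6, 5, 2, 4, 3
Rank recovery: 6, 1, 3, 5, 2, 4
d = rank(age) − rank(recovery): -5, 5, 2, -3, 2, -1; Σd² = 68
ρ = 1 − 6Σd² / [n(n²−1)] = 1 − 6×68 / (6×35) = 1 − 408/210 ≈ -0.943

-0.943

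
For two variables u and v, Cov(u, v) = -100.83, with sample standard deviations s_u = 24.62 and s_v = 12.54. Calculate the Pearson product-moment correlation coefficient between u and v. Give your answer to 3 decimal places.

r = Cov(u,v) / (s_u · s_v) = -100.83 / (24.62 × 12.54)
  = -100.83 / 308.7348 ≈ -0.327

-0.327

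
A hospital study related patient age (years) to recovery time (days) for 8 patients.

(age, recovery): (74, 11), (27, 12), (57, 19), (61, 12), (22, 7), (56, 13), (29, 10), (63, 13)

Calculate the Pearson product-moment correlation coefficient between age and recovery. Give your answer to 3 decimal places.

0.487

n = 8, Σx = 389, Σy = 97, Σx² = 21605, Σy² = 1257, Σxy = 4944
nΣxy − ΣxΣy = 39552 − 37733 = 1819
nΣx² − (Σx)² = 172840 − 151321 = 21519; nΣy² − (Σy)² = 10056 − 9409 = 647
r = 1819 / √(21519 × 647) = 1819 / 3731.3259 ≈ 0.487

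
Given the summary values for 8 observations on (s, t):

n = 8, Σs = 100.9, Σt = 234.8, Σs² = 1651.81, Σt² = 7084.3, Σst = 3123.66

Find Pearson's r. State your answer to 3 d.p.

r = (nΣst − ΣsΣt) / √[(nΣs² − (Σs)²)(nΣt² − (Σt)²)]
Numerator: 8×3123.66 − 100.9×234.8 = 1297.96
Denominator: √[(13214.48 − 10180.81)(56674.4 − 55131.04)] = √[3033.67 × 1543.36] = 2163.8033
r = 1297.96 / 2163.8033 ≈ 0.600

0.600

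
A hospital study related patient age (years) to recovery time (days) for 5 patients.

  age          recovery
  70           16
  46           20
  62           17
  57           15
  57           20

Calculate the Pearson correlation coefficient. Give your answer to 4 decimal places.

-0.6241

n = 5, Σx = 292, Σy = 88, Σx² = 17358, Σy² = 1570, Σxy = 5089
nΣxy − ΣxΣy = 25445 − 25696 = -251
nΣx² − (Σx)² = 86790 − 85264 = 1526; nΣy² − (Σy)² = 7850 − 7744 = 106
r = -251 / √(1526 × 106) = -251 / 402.1890 ≈ -0.6241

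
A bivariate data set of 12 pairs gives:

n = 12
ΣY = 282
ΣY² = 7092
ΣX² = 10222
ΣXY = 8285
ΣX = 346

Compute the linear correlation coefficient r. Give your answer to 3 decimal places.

0.456

r = (nΣXY − ΣXΣY) / √[(nΣX² − (ΣX)²)(nΣY² − (ΣY)²)]
Numerator: 12×8285 − 346×282 = 1848
Denominator: √[(122664 − 119716)(85104 − 79524)] = √[2948 × 5580] = 4055.8402
r = 1848 / 4055.8402 ≈ 0.456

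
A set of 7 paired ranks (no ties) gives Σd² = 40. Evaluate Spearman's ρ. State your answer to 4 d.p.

ρ = 1 − 6Σd² / [n(n²−1)] = 1 − 6×40 / (7×48)
  = 1 − 240/336 = 1 − 0.71429 ≈ 0.2857

0.2857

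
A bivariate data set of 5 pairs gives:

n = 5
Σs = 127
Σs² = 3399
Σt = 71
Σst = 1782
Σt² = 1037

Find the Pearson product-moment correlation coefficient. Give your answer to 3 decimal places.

-0.303

r = (nΣst − ΣsΣt) / √[(nΣs² − (Σs)²)(nΣt² − (Σt)²)]
Numerator: 5×1782 − 127×71 = -107
Denominator: √[(16995 − 16129)(5185 − 5041)] = √[866 × 144] = 353.1345
r = -107 / 353.1345 ≈ -0.303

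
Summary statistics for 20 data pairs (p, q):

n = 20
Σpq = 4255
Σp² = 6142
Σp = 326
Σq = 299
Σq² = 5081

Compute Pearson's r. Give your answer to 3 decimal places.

r = (nΣpq − ΣpΣq) / √[(nΣp² − (Σp)²)(nΣq² − (Σq)²)]
Numerator: 20×4255 − 326×299 = -12374
Denominator: √[(122840 − 106276)(101620 − 89401)] = √[16564 × 12219] = 14226.5778
r = -12374 / 14226.5778 ≈ -0.870

-0.870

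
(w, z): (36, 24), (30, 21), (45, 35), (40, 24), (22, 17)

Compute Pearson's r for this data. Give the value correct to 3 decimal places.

0.906

n = 5, Σw = 173, Σz = 121, Σw² = 6305, Σz² = 3107, Σwz = 4403
nΣwz − ΣwΣz = 22015 − 20933 = 1082
nΣw² − (Σw)² = 31525 − 29929 = 1596; nΣz² − (Σz)² = 15535 − 14641 = 894
r = 1082 / √(1596 × 894) = 1082 / 1194.4974 ≈ 0.906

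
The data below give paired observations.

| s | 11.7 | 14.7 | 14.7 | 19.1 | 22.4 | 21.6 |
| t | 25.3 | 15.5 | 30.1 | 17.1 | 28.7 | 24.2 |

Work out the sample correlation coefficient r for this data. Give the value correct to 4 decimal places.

n = 6, Σs = 104.2, Σt = 140.9, Σs² = 1902.2, Σt² = 3488.09, Σst = 2458.54
nΣst − ΣsΣt = 14751.24 − 14681.78 = 69.46
nΣs² − (Σs)² = 11413.2 − 10857.64 = 555.56; nΣt² − (Σt)² = 20928.54 − 19852.81 = 1075.73
r = 69.46 / √(555.56 × 1075.73) = 69.46 / 773.0670 ≈ 0.0898

0.0898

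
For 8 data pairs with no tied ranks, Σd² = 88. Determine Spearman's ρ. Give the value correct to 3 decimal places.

-0.048

ρ = 1 − 6Σd² / [n(n²−1)] = 1 − 6×88 / (8×63)
  = 1 − 528/504 = 1 − 1.0476 ≈ -0.048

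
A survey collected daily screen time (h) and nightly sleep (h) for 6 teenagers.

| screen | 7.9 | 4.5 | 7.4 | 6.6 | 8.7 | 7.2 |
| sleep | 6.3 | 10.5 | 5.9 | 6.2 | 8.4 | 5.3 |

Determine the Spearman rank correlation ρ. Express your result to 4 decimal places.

Rank screen: 5, 1, 4, 2, 6, 3
Rank sleep: 4, 6, 2, 3, 5, 1
d = rank(screen) − rank(sleep): 1, -5, 2, -1, 1, 2; Σd² = 36
ρ = 1 − 6Σd² / [n(n²−1)] = 1 − 6×36 / (6×35) = 1 − 216/210 ≈ -0.0286

-0.0286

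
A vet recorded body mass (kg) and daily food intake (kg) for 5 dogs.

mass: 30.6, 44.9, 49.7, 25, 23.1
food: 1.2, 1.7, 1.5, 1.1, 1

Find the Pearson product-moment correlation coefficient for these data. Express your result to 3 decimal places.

n = 5, Σx = 173.3, Σy = 6.5, Σx² = 6581.07, Σy² = 8.79, Σxy = 238.2
nΣxy − ΣxΣy = 1191 − 1126.45 = 64.55
nΣx² − (Σx)² = 32905.35 − 30032.89 = 2872.46; nΣy² − (Σy)² = 43.95 − 42.25 = 1.7
r = 64.55 / √(2872.46 × 1.7) = 64.55 / 69.8798 ≈ 0.924

0.924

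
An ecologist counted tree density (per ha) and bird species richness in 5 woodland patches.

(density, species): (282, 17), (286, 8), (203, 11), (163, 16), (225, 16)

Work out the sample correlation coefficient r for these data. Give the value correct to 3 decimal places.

n = 5, Σx = 1159, Σy = 68, Σx² = 279723, Σy² = 986, Σxy = 15523
nΣxy − ΣxΣy = 77615 − 78812 = -1197
nΣx² − (Σx)² = 1398615 − 1343281 = 55334; nΣy² − (Σy)² = 4930 − 4624 = 306
r = -1197 / √(55334 × 306) = -1197 / 4114.8759 ≈ -0.291

-0.291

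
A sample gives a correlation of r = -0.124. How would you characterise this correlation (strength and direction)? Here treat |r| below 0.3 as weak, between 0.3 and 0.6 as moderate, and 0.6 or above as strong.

r = -0.124 < 0 so the relationship is negative.
|r| = 0.124, which falls in the weak range.

weak negative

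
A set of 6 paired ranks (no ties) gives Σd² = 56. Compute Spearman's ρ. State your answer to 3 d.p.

ρ = 1 − 6Σd² / [n(n²−1)] = 1 − 6×56 / (6×35)
  = 1 − 336/210 = 1 − 1.6000 ≈ -0.600

-0.600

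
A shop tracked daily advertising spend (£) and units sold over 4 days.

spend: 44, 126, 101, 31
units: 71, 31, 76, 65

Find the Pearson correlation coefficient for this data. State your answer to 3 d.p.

-0.587

n = 4, Σx = 302, Σy = 243, Σx² = 28974, Σy² = 16003, Σxy = 16721
nΣxy − ΣxΣy = 66884 − 73386 = -6502
nΣx² − (Σx)² = 115896 − 91204 = 24692; nΣy² − (Σy)² = 64012 − 59049 = 4963
r = -6502 / √(24692 × 4963) = -6502 / 11070.0676 ≈ -0.587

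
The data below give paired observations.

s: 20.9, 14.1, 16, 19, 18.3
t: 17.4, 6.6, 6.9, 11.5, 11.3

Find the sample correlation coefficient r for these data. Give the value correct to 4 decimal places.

0.9460

n = 5, Σs = 88.3, Σt = 53.7, Σs² = 1587.51, Σt² = 653.87, Σst = 992.41
nΣst − ΣsΣt = 4962.05 − 4741.71 = 220.34
nΣs² − (Σs)² = 7937.55 − 7796.89 = 140.66; nΣt² − (Σt)² = 3269.35 − 2883.69 = 385.66
r = 220.34 / √(140.66 × 385.66) = 220.34 / 232.9097 ≈ 0.9460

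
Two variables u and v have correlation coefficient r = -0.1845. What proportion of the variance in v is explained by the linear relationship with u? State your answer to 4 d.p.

r² = (-0.1845)² = 0.0340

0.0340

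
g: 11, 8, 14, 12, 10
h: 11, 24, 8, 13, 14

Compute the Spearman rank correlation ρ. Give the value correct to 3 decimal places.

Rank g: 3, 1, 5, 4, 2
Rank h: 2, 5, 1, 3, 4
d = rank(g) − rank(h): 1, -4, 4, 1, -2; Σd² = 38
ρ = 1 − 6Σd² / [n(n²−1)] = 1 − 6×38 / (5×24) = 1 − 228/120 ≈ -0.900

-0.900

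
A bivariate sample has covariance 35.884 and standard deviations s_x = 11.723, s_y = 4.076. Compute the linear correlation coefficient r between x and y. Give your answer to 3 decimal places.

r = Cov(x,y) / (s_x · s_y) = 35.884 / (11.723 × 4.076)
  = 35.884 / 47.7829 ≈ 0.751

0.751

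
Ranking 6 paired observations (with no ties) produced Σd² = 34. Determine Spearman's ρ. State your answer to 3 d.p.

0.029

ρ = 1 − 6Σd² / [n(n²−1)] = 1 − 6×34 / (6×35)
  = 1 − 204/210 = 1 − 0.9714 ≈ 0.029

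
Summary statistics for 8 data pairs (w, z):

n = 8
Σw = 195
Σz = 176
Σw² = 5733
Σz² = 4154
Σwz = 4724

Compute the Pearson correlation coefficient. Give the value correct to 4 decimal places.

0.8256

r = (nΣwz − ΣwΣz) / √[(nΣw² − (Σw)²)(nΣz² − (Σz)²)]
Numerator: 8×4724 − 195×176 = 3472
Denominator: √[(45864 − 38025)(33232 − 30976)] = √[7839 × 2256] = 4205.3280
r = 3472 / 4205.3280 ≈ 0.8256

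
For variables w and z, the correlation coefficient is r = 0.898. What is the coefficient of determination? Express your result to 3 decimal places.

r² = (0.898)² = 0.806

0.806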